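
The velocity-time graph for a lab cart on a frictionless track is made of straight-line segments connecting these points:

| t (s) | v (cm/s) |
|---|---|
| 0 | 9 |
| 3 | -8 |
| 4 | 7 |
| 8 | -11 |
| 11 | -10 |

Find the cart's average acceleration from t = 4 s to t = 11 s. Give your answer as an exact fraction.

-17/7 cm/s²

Average acceleration = Δv/Δt = (-10 − 7)/(11 − 4) = -17/7 cm/s².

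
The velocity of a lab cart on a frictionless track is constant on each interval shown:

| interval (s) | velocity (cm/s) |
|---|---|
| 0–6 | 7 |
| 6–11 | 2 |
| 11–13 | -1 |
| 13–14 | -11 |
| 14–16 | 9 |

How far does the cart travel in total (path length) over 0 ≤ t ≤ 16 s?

83 cm

Distance (not displacement) is the total path length: add the absolute areas under v-t.
0–6 s: |7| × 6 = 42 cm
6–11 s: |2| × 5 = 10 cm
11–13 s: |-1| × 2 = 2 cm
13–14 s: |-11| × 1 = 11 cm
14–16 s: |9| × 2 = 18 cm
Total distance = 83 cm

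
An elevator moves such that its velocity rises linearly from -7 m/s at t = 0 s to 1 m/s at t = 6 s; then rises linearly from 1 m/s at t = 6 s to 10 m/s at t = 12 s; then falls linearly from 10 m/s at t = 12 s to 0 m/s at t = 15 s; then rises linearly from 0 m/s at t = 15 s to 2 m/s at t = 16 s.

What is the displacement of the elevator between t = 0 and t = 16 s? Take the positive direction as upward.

Net displacement equals the area under the velocity-time graph (areas below the axis count negative).
0–6 s: ½(-7 + 1)(6) = -18 m
6–12 s: ½(1 + 10)(6) = 33 m
12–15 s: ½(10 + 0)(3) = 15 m
15–16 s: ½(0 + 2)(1) = 1 m
Net displacement = 31 m

31 m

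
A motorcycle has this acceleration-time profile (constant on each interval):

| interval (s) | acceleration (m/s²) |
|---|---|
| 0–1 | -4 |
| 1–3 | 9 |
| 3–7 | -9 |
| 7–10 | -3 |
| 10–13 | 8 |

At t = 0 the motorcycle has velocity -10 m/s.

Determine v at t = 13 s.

Δv equals the area under the a-t graph; then v = v₀ + Δv.
0–1 s: -4 × 1 = -4 m/s
1–3 s: 9 × 2 = 18 m/s
3–7 s: -9 × 4 = -36 m/s
7–10 s: -3 × 3 = -9 m/s
10–13 s: 8 × 3 = 24 m/s
Δv = -7 m/s, so v(13) = -10 + (-7) = -17 m/s.

-17 m/s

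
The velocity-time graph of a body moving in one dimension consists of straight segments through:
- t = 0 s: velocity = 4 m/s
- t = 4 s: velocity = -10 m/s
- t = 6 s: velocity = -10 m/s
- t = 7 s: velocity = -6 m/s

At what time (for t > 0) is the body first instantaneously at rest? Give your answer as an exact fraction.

v changes sign on 0–4 s (from 4 to -10); the graph is linear there, so v = 0 at t = 0 + (-4)·(4 − 0)/(-10 − 4) = 8/7 s.

t = 8/7 s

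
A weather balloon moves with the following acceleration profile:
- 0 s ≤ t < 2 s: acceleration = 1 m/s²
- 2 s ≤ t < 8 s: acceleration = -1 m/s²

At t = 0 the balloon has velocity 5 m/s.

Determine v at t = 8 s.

1 m/s

Δv equals the area under the a-t graph; then v = v₀ + Δv.
0–2 s: 1 × 2 = 2 m/s
2–8 s: -1 × 6 = -6 m/s
Δv = -4 m/s, so v(8) = 5 + (-4) = 1 m/s.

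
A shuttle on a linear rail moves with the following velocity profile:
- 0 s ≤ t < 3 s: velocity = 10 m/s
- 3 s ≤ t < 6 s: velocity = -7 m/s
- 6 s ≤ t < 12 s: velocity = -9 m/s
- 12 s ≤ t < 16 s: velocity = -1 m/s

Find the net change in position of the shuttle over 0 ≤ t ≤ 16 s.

Displacement is the signed area under the v-t curve.
0–3 s: 10 × 3 = 30 m
3–6 s: -7 × 3 = -21 m
6–12 s: -9 × 6 = -54 m
12–16 s: -1 × 4 = -4 m
Net displacement = -49 m

-49 m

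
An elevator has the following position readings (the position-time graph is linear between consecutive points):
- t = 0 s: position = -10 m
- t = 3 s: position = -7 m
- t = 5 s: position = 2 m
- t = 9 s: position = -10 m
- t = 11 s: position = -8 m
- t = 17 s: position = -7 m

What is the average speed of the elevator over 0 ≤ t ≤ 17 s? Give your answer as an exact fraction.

Average speed = (total path length)/(elapsed time); on a piecewise-linear x-t graph the path length is Σ|Δx|.
0–3 s: |Δx| = |-7 − -10| = 3 m
3–5 s: |Δx| = |2 − -7| = 9 m
5–9 s: |Δx| = |-10 − 2| = 12 m
9–11 s: |Δx| = |-8 − -10| = 2 m
11–17 s: |Δx| = |-7 − -8| = 1 m
Total path = 27 m; average speed = 27/17 = 27/17 m/s.

27/17 m/s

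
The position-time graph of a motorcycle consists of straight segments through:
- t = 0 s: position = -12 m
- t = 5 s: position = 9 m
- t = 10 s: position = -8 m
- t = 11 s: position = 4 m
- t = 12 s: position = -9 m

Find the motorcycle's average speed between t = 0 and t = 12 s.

5.25 m/s

Average speed = (total path length)/(elapsed time); on a piecewise-linear x-t graph the path length is Σ|Δx|.
0–5 s: |Δx| = |9 − -12| = 21 m
5–10 s: |Δx| = |-8 − 9| = 17 m
10–11 s: |Δx| = |4 − -8| = 12 m
11–12 s: |Δx| = |-9 − 4| = 13 m
Total path = 63 m; average speed = 63/12 = 5.25 m/s.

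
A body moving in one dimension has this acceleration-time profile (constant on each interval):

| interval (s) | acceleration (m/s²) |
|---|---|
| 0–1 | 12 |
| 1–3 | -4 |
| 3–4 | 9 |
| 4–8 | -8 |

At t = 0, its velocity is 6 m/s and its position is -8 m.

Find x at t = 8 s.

On each constant-a segment, Δv = aΔt and Δx = v₀Δt + ½aΔt²; chain segment to segment.
0–1 s: v starts 6 m/s; Δx = 6·1 + ½·12·1² = 12 m; v ends 18 m/s.
1–3 s: v starts 18 m/s; Δx = 18·2 + ½·-4·2² = 28 m; v ends 10 m/s.
3–4 s: v starts 10 m/s; Δx = 10·1 + ½·9·1² = 14.5 m; v ends 19 m/s.
4–8 s: v starts 19 m/s; Δx = 19·4 + ½·-8·4² = 12 m; v ends -13 m/s.
x(8) = -8 + Σ Δx = 58.5 m.

58.5 m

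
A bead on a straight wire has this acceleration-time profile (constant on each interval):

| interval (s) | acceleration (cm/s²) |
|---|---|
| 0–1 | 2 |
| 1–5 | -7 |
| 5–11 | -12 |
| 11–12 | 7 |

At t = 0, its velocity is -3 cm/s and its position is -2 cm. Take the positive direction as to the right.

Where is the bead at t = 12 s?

On each constant-a segment, Δv = aΔt and Δx = v₀Δt + ½aΔt²; chain segment to segment.
0–1 s: v starts -3 cm/s; Δx = -3·1 + ½·2·1² = -2 cm; v ends -1 cm/s.
1–5 s: v starts -1 cm/s; Δx = -1·4 + ½·-7·4² = -60 cm; v ends -29 cm/s.
5–11 s: v starts -29 cm/s; Δx = -29·6 + ½·-12·6² = -390 cm; v ends -101 cm/s.
11–12 s: v starts -101 cm/s; Δx = -101·1 + ½·7·1² = -97.5 cm; v ends -94 cm/s.
x(12) = -2 + Σ Δx = -551.5 cm.

-551.5 cm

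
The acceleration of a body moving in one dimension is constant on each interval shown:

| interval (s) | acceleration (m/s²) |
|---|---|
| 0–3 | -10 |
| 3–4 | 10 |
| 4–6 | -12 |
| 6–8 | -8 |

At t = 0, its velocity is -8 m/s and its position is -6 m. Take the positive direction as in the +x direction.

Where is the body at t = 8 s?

-308 m

On each constant-a segment, Δv = aΔt and Δx = v₀Δt + ½aΔt²; chain segment to segment.
0–3 s: v starts -8 m/s; Δx = -8·3 + ½·-10·3² = -69 m; v ends -38 m/s.
3–4 s: v starts -38 m/s; Δx = -38·1 + ½·10·1² = -33 m; v ends -28 m/s.
4–6 s: v starts -28 m/s; Δx = -28·2 + ½·-12·2² = -80 m; v ends -52 m/s.
6–8 s: v starts -52 m/s; Δx = -52·2 + ½·-8·2² = -120 m; v ends -68 m/s.
x(8) = -6 + Σ Δx = -308 m.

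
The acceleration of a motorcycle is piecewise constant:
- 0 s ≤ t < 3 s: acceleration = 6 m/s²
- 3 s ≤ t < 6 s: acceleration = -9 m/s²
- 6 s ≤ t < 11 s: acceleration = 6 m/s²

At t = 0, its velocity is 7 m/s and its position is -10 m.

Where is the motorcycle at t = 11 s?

137.5 m

On each constant-a segment, Δv = aΔt and Δx = v₀Δt + ½aΔt²; chain segment to segment.
0–3 s: v starts 7 m/s; Δx = 7·3 + ½·6·3² = 48 m; v ends 25 m/s.
3–6 s: v starts 25 m/s; Δx = 25·3 + ½·-9·3² = 34.5 m; v ends -2 m/s.
6–11 s: v starts -2 m/s; Δx = -2·5 + ½·6·5² = 65 m; v ends 28 m/s.
x(11) = -10 + Σ Δx = 137.5 m.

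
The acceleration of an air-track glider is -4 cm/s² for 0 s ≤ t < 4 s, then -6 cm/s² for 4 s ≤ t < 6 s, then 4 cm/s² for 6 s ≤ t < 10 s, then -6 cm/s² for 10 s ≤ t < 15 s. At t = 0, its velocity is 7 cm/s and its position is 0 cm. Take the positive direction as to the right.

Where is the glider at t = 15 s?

-186 cm

On each constant-a segment, Δv = aΔt and Δx = v₀Δt + ½aΔt²; chain segment to segment.
0–4 s: v starts 7 cm/s; Δx = 7·4 + ½·-4·4² = -4 cm; v ends -9 cm/s.
4–6 s: v starts -9 cm/s; Δx = -9·2 + ½·-6·2² = -30 cm; v ends -21 cm/s.
6–10 s: v starts -21 cm/s; Δx = -21·4 + ½·4·4² = -52 cm; v ends -5 cm/s.
10–15 s: v starts -5 cm/s; Δx = -5·5 + ½·-6·5² = -100 cm; v ends -35 cm/s.
x(15) = 0 + Σ Δx = -186 cm.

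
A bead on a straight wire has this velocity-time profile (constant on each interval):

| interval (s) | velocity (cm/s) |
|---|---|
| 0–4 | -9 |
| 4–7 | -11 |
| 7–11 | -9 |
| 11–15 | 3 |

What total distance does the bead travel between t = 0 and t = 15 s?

Distance (not displacement) is the total path length: add the absolute areas under v-t.
0–4 s: |-9| × 4 = 36 cm
4–7 s: |-11| × 3 = 33 cm
7–11 s: |-9| × 4 = 36 cm
11–15 s: |3| × 4 = 12 cm
Total distance = 117 cm

117 cm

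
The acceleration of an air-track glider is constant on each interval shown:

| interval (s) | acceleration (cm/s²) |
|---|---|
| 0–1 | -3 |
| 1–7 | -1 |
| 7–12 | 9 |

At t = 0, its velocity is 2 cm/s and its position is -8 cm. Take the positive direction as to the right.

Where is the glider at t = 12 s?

46 cm

On each constant-a segment, Δv = aΔt and Δx = v₀Δt + ½aΔt²; chain segment to segment.
0–1 s: v starts 2 cm/s; Δx = 2·1 + ½·-3·1² = 0.5 cm; v ends -1 cm/s.
1–7 s: v starts -1 cm/s; Δx = -1·6 + ½·-1·6² = -24 cm; v ends -7 cm/s.
7–12 s: v starts -7 cm/s; Δx = -7·5 + ½·9·5² = 77.5 cm; v ends 38 cm/s.
x(12) = -8 + Σ Δx = 46 cm.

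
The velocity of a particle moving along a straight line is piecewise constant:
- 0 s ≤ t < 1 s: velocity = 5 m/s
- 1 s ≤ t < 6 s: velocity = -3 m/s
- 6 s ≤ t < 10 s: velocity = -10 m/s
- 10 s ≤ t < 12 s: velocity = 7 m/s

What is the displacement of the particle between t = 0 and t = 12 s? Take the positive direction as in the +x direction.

Displacement is the signed area under the v-t curve.
0–1 s: 5 × 1 = 5 m
1–6 s: -3 × 5 = -15 m
6–10 s: -10 × 4 = -40 m
10–12 s: 7 × 2 = 14 m
Net displacement = -36 m

-36 m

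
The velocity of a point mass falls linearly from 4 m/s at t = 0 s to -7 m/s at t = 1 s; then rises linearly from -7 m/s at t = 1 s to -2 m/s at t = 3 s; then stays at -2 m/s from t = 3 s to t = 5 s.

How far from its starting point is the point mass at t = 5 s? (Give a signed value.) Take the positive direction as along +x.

Displacement is the signed area under the v-t curve.
0–1 s: ½(4 + -7)(1) = -1.5 m
1–3 s: ½(-7 + -2)(2) = -9 m
3–5 s: -2 × 2 = -4 m
Net displacement = -14.5 m

-14.5 m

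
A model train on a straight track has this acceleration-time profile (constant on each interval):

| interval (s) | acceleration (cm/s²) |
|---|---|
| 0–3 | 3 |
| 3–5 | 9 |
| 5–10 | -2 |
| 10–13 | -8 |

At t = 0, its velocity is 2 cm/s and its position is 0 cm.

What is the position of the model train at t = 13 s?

On each constant-a segment, Δv = aΔt and Δx = v₀Δt + ½aΔt²; chain segment to segment.
0–3 s: v starts 2 cm/s; Δx = 2·3 + ½·3·3² = 19.5 cm; v ends 11 cm/s.
3–5 s: v starts 11 cm/s; Δx = 11·2 + ½·9·2² = 40 cm; v ends 29 cm/s.
5–10 s: v starts 29 cm/s; Δx = 29·5 + ½·-2·5² = 120 cm; v ends 19 cm/s.
10–13 s: v starts 19 cm/s; Δx = 19·3 + ½·-8·3² = 21 cm; v ends -5 cm/s.
x(13) = 0 + Σ Δx = 200.5 cm.

200.5 cm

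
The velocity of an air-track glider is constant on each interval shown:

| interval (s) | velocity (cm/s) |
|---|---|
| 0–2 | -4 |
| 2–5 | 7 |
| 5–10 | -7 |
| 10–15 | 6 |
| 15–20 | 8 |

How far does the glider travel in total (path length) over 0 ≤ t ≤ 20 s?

Distance (not displacement) is the total path length: add the absolute areas under v-t.
0–2 s: |-4| × 2 = 8 cm
2–5 s: |7| × 3 = 21 cm
5–10 s: |-7| × 5 = 35 cm
10–15 s: |6| × 5 = 30 cm
15–20 s: |8| × 5 = 40 cm
Total distance = 134 cm

134 cm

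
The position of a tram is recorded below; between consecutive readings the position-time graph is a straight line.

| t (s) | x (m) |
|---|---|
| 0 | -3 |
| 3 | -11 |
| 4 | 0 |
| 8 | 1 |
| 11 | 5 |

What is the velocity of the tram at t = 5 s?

Velocity is the slope of the x-t graph on 4–8 s: (1 − 0)/(8 − 4) = 0.25 m/s.

0.25 m/s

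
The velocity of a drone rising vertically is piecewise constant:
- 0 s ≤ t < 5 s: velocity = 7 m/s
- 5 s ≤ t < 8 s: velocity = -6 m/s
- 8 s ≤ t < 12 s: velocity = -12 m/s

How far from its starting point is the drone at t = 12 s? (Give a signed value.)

Net displacement equals the area under the velocity-time graph (areas below the axis count negative).
0–5 s: 7 × 5 = 35 m
5–8 s: -6 × 3 = -18 m
8–12 s: -12 × 4 = -48 m
Net displacement = -31 m

-31 m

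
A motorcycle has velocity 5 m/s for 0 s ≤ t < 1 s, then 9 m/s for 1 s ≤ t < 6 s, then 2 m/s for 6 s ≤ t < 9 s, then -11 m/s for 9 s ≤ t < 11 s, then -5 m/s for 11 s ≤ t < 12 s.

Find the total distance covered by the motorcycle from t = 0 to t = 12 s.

83 m

Distance (not displacement) is the total path length: add the absolute areas under v-t.
0–1 s: |5| × 1 = 5 m
1–6 s: |9| × 5 = 45 m
6–9 s: |2| × 3 = 6 m
9–11 s: |-11| × 2 = 22 m
11–12 s: |-5| × 1 = 5 m
Total distance = 83 m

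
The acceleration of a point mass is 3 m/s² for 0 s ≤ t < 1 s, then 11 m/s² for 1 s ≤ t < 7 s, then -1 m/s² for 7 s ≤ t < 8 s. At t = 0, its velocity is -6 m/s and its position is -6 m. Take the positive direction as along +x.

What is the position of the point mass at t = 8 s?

On each constant-a segment, Δv = aΔt and Δx = v₀Δt + ½aΔt²; chain segment to segment.
0–1 s: v starts -6 m/s; Δx = -6·1 + ½·3·1² = -4.5 m; v ends -3 m/s.
1–7 s: v starts -3 m/s; Δx = -3·6 + ½·11·6² = 180 m; v ends 63 m/s.
7–8 s: v starts 63 m/s; Δx = 63·1 + ½·-1·1² = 62.5 m; v ends 62 m/s.
x(8) = -6 + Σ Δx = 232 m.

232 m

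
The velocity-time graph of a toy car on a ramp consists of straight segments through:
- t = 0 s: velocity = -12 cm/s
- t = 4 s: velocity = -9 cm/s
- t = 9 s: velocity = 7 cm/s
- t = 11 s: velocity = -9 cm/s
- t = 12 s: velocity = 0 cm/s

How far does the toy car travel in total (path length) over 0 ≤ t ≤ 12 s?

74.9375 cm

Distance (not displacement) is the total path length: add the absolute areas under v-t.
0–4 s: |½(-12 + -9)(4)| = 42 cm
4–9 s: v = 0 at t = 6.8125 s; triangle areas 12.65625 + 7.65625 = 20.3125 cm
9–11 s: v = 0 at t = 9.875 s; triangle areas 3.0625 + 5.0625 = 8.125 cm
11–12 s: |½(-9 + 0)(1)| = 4.5 cm
Total distance = 74.9375 cm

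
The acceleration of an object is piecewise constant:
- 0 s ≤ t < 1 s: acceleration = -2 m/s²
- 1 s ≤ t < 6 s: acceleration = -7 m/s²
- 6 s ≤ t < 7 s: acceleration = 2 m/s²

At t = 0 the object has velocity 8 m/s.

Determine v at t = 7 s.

-27 m/s

Δv equals the area under the a-t graph; then v = v₀ + Δv.
0–1 s: -2 × 1 = -2 m/s
1–6 s: -7 × 5 = -35 m/s
6–7 s: 2 × 1 = 2 m/s
Δv = -35 m/s, so v(7) = 8 + (-35) = -27 m/s.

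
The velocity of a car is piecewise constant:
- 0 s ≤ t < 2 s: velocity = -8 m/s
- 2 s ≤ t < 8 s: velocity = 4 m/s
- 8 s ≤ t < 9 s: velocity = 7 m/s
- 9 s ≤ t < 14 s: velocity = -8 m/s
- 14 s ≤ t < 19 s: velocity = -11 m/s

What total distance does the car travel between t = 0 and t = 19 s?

142 m

Total distance travelled is ∫|v| dt — sum the magnitudes of each area piece.
0–2 s: |-8| × 2 = 16 m
2–8 s: |4| × 6 = 24 m
8–9 s: |7| × 1 = 7 m
9–14 s: |-8| × 5 = 40 m
14–19 s: |-11| × 5 = 55 m
Total distance = 142 m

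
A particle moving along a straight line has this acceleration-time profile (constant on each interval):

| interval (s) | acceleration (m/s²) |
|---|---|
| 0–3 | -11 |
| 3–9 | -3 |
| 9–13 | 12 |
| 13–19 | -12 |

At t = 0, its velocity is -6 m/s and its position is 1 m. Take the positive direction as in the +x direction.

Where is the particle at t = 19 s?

On each constant-a segment, Δv = aΔt and Δx = v₀Δt + ½aΔt²; chain segment to segment.
0–3 s: v starts -6 m/s; Δx = -6·3 + ½·-11·3² = -67.5 m; v ends -39 m/s.
3–9 s: v starts -39 m/s; Δx = -39·6 + ½·-3·6² = -288 m; v ends -57 m/s.
9–13 s: v starts -57 m/s; Δx = -57·4 + ½·12·4² = -132 m; v ends -9 m/s.
13–19 s: v starts -9 m/s; Δx = -9·6 + ½·-12·6² = -270 m; v ends -81 m/s.
x(19) = 1 + Σ Δx = -756.5 m.

-756.5 m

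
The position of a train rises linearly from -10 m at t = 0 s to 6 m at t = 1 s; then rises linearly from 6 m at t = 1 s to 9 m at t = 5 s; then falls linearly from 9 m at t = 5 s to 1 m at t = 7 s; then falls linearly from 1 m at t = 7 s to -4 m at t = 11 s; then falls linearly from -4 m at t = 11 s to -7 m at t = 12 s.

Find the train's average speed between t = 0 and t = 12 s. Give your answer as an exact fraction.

Average speed = (total path length)/(elapsed time); on a piecewise-linear x-t graph the path length is Σ|Δx|.
0–1 s: |Δx| = |6 − -10| = 16 m
1–5 s: |Δx| = |9 − 6| = 3 m
5–7 s: |Δx| = |1 − 9| = 8 m
7–11 s: |Δx| = |-4 − 1| = 5 m
11–12 s: |Δx| = |-7 − -4| = 3 m
Total path = 35 m; average speed = 35/12 = 35/12 m/s.

35/12 m/s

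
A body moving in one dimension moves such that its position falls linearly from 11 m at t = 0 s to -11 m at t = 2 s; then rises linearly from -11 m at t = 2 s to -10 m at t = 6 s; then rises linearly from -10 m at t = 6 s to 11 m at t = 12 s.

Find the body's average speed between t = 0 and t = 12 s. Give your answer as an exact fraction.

11/3 m/s

Average speed = (total path length)/(elapsed time); on a piecewise-linear x-t graph the path length is Σ|Δx|.
0–2 s: |Δx| = |-11 − 11| = 22 m
2–6 s: |Δx| = |-10 − -11| = 1 m
6–12 s: |Δx| = |11 − -10| = 21 m
Total path = 44 m; average speed = 44/12 = 11/3 m/s.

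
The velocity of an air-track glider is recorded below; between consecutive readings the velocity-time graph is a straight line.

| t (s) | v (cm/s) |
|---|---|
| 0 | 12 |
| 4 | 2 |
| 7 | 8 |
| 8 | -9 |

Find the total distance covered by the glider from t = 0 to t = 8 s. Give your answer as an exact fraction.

Total distance travelled is ∫|v| dt — sum the magnitudes of each area piece.
0–4 s: |½(12 + 2)(4)| = 28 cm
4–7 s: |½(2 + 8)(3)| = 15 cm
7–8 s: v = 0 at t = 127/17 s; triangle areas 32/17 + 81/34 = 145/34 cm
Total distance = 1607/34 cm

1607/34 cm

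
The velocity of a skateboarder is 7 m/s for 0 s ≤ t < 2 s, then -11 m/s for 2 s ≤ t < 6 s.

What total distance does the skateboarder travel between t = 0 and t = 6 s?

58 m

Distance (not displacement) is the total path length: add the absolute areas under v-t.
0–2 s: |7| × 2 = 14 m
2–6 s: |-11| × 4 = 44 m
Total distance = 58 m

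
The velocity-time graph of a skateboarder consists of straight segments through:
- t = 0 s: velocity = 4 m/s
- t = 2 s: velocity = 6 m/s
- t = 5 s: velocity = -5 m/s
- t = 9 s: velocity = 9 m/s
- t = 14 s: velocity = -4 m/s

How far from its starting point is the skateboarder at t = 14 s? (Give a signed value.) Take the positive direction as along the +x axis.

32 m

Displacement is the signed area under the v-t curve.
0–2 s: ½(4 + 6)(2) = 10 m
2–5 s: ½(6 + -5)(3) = 1.5 m
5–9 s: ½(-5 + 9)(4) = 8 m
9–14 s: ½(9 + -4)(5) = 12.5 m
Net displacement = 32 m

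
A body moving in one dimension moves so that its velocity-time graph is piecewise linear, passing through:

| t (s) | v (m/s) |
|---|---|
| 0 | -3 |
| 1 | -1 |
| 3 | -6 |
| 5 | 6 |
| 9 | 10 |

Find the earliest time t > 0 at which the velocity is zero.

t = 4 s

v changes sign on 3–5 s (from -6 to 6); the graph is linear there, so v = 0 at t = 3 + (6)·(5 − 3)/(6 − -6) = 4 s.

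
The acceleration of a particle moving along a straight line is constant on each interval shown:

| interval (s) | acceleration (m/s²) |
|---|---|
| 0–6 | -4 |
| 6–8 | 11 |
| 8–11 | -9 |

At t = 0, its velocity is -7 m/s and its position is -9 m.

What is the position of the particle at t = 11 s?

-230.5 m

On each constant-a segment, Δv = aΔt and Δx = v₀Δt + ½aΔt²; chain segment to segment.
0–6 s: v starts -7 m/s; Δx = -7·6 + ½·-4·6² = -114 m; v ends -31 m/s.
6–8 s: v starts -31 m/s; Δx = -31·2 + ½·11·2² = -40 m; v ends -9 m/s.
8–11 s: v starts -9 m/s; Δx = -9·3 + ½·-9·3² = -67.5 m; v ends -36 m/s.
x(11) = -9 + Σ Δx = -230.5 m.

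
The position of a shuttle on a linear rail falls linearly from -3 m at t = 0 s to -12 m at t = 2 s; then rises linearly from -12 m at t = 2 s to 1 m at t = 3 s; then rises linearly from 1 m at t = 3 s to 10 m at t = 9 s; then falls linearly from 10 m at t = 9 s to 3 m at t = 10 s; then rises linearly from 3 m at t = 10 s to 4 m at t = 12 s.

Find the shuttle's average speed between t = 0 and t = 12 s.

3.25 m/s

Average speed = (total path length)/(elapsed time); on a piecewise-linear x-t graph the path length is Σ|Δx|.
0–2 s: |Δx| = |-12 − -3| = 9 m
2–3 s: |Δx| = |1 − -12| = 13 m
3–9 s: |Δx| = |10 − 1| = 9 m
9–10 s: |Δx| = |3 − 10| = 7 m
10–12 s: |Δx| = |4 − 3| = 1 m
Total path = 39 m; average speed = 39/12 = 3.25 m/s.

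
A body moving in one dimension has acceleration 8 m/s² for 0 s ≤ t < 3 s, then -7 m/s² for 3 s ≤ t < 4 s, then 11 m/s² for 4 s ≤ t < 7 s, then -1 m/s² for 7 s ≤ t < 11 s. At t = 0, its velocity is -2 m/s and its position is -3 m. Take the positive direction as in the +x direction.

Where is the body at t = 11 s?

324 m

On each constant-a segment, Δv = aΔt and Δx = v₀Δt + ½aΔt²; chain segment to segment.
0–3 s: v starts -2 m/s; Δx = -2·3 + ½·8·3² = 30 m; v ends 22 m/s.
3–4 s: v starts 22 m/s; Δx = 22·1 + ½·-7·1² = 18.5 m; v ends 15 m/s.
4–7 s: v starts 15 m/s; Δx = 15·3 + ½·11·3² = 94.5 m; v ends 48 m/s.
7–11 s: v starts 48 m/s; Δx = 48·4 + ½·-1·4² = 184 m; v ends 44 m/s.
x(11) = -3 + Σ Δx = 324 m.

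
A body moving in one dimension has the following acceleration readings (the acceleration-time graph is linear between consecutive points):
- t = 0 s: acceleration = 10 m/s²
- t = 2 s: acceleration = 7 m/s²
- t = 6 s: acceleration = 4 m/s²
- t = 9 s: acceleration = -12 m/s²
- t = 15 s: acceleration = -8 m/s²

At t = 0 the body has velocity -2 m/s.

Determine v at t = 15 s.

Δv equals the area under the a-t graph; then v = v₀ + Δv.
0–2 s: ½(10 + 7)(2) = 17 m/s
2–6 s: ½(7 + 4)(4) = 22 m/s
6–9 s: ½(4 + -12)(3) = -12 m/s
9–15 s: ½(-12 + -8)(6) = -60 m/s
Δv = -33 m/s, so v(15) = -2 + (-33) = -35 m/s.

-35 m/s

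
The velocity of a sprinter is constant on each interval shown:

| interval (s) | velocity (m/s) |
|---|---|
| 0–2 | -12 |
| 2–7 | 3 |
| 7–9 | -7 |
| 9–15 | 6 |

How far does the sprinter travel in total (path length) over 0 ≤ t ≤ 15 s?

89 m

Distance (not displacement) is the total path length: add the absolute areas under v-t.
0–2 s: |-12| × 2 = 24 m
2–7 s: |3| × 5 = 15 m
7–9 s: |-7| × 2 = 14 m
9–15 s: |6| × 6 = 36 m
Total distance = 89 m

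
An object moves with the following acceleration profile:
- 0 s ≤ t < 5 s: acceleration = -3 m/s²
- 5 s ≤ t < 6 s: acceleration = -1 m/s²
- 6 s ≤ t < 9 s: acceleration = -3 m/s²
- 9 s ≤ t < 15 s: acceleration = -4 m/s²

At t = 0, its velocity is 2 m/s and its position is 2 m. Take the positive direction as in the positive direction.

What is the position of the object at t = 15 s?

-304.5 m

On each constant-a segment, Δv = aΔt and Δx = v₀Δt + ½aΔt²; chain segment to segment.
0–5 s: v starts 2 m/s; Δx = 2·5 + ½·-3·5² = -27.5 m; v ends -13 m/s.
5–6 s: v starts -13 m/s; Δx = -13·1 + ½·-1·1² = -13.5 m; v ends -14 m/s.
6–9 s: v starts -14 m/s; Δx = -14·3 + ½·-3·3² = -55.5 m; v ends -23 m/s.
9–15 s: v starts -23 m/s; Δx = -23·6 + ½·-4·6² = -210 m; v ends -47 m/s.
x(15) = 2 + Σ Δx = -304.5 m.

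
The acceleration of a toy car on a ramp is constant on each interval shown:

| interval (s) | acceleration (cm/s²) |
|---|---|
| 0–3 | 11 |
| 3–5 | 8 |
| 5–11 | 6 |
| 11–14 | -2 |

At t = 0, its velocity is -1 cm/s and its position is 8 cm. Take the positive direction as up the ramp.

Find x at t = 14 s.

773.5 cm

On each constant-a segment, Δv = aΔt and Δx = v₀Δt + ½aΔt²; chain segment to segment.
0–3 s: v starts -1 cm/s; Δx = -1·3 + ½·11·3² = 46.5 cm; v ends 32 cm/s.
3–5 s: v starts 32 cm/s; Δx = 32·2 + ½·8·2² = 80 cm; v ends 48 cm/s.
5–11 s: v starts 48 cm/s; Δx = 48·6 + ½·6·6² = 396 cm; v ends 84 cm/s.
11–14 s: v starts 84 cm/s; Δx = 84·3 + ½·-2·3² = 243 cm; v ends 78 cm/s.
x(14) = 8 + Σ Δx = 773.5 cm.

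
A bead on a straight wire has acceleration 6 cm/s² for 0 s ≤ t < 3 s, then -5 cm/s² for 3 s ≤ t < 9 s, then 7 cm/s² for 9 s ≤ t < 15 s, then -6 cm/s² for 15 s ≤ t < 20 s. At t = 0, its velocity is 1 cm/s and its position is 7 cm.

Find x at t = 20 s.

201 cm

On each constant-a segment, Δv = aΔt and Δx = v₀Δt + ½aΔt²; chain segment to segment.
0–3 s: v starts 1 cm/s; Δx = 1·3 + ½·6·3² = 30 cm; v ends 19 cm/s.
3–9 s: v starts 19 cm/s; Δx = 19·6 + ½·-5·6² = 24 cm; v ends -11 cm/s.
9–15 s: v starts -11 cm/s; Δx = -11·6 + ½·7·6² = 60 cm; v ends 31 cm/s.
15–20 s: v starts 31 cm/s; Δx = 31·5 + ½·-6·5² = 80 cm; v ends 1 cm/s.
x(20) = 7 + Σ Δx = 201 cm.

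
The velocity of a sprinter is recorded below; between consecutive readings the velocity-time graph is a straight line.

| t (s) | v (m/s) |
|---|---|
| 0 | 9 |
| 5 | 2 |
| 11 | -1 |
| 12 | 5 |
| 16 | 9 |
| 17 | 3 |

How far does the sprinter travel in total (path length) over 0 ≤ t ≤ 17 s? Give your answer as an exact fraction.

206/3 m

Total distance travelled is ∫|v| dt — sum the magnitudes of each area piece.
0–5 s: |½(9 + 2)(5)| = 27.5 m
5–11 s: v = 0 at t = 9 s; triangle areas 4 + 1 = 5 m
11–12 s: v = 0 at t = 67/6 s; triangle areas 1/12 + 25/12 = 13/6 m
12–16 s: |½(5 + 9)(4)| = 28 m
16–17 s: |½(9 + 3)(1)| = 6 m
Total distance = 206/3 m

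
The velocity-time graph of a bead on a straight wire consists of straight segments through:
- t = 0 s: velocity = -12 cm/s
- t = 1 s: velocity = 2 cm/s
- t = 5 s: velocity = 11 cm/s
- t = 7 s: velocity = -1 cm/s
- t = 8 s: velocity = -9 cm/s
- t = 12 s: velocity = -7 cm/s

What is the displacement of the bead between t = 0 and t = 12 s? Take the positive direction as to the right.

Displacement is the signed area under the v-t curve.
0–1 s: ½(-12 + 2)(1) = -5 cm
1–5 s: ½(2 + 11)(4) = 26 cm
5–7 s: ½(11 + -1)(2) = 10 cm
7–8 s: ½(-1 + -9)(1) = -5 cm
8–12 s: ½(-9 + -7)(4) = -32 cm
Net displacement = -6 cm

-6 cm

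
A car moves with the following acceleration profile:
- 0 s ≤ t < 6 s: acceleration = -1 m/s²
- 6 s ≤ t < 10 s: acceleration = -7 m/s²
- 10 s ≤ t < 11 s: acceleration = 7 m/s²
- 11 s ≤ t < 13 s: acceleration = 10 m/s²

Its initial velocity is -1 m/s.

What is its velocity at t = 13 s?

Δv equals the area under the a-t graph; then v = v₀ + Δv.
0–6 s: -1 × 6 = -6 m/s
6–10 s: -7 × 4 = -28 m/s
10–11 s: 7 × 1 = 7 m/s
11–13 s: 10 × 2 = 20 m/s
Δv = -7 m/s, so v(13) = -1 + (-7) = -8 m/s.

-8 m/s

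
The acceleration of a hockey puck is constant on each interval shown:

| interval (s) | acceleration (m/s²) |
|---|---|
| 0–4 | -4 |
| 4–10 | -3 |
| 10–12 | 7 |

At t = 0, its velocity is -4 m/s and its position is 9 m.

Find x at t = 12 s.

-275 m

On each constant-a segment, Δv = aΔt and Δx = v₀Δt + ½aΔt²; chain segment to segment.
0–4 s: v starts -4 m/s; Δx = -4·4 + ½·-4·4² = -48 m; v ends -20 m/s.
4–10 s: v starts -20 m/s; Δx = -20·6 + ½·-3·6² = -174 m; v ends -38 m/s.
10–12 s: v starts -38 m/s; Δx = -38·2 + ½·7·2² = -62 m; v ends -24 m/s.
x(12) = 9 + Σ Δx = -275 m.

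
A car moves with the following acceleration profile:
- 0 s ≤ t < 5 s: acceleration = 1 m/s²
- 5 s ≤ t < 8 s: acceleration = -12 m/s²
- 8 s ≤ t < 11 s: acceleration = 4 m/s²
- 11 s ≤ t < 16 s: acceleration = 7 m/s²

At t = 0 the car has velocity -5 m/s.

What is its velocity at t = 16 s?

11 m/s

Δv equals the area under the a-t graph; then v = v₀ + Δv.
0–5 s: 1 × 5 = 5 m/s
5–8 s: -12 × 3 = -36 m/s
8–11 s: 4 × 3 = 12 m/s
11–16 s: 7 × 5 = 35 m/s
Δv = 16 m/s, so v(16) = -5 + (16) = 11 m/s.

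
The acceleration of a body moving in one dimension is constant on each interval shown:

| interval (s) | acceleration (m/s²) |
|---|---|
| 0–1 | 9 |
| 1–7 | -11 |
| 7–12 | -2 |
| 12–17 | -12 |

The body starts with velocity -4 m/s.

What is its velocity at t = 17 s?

-131 m/s

Δv equals the area under the a-t graph; then v = v₀ + Δv.
0–1 s: 9 × 1 = 9 m/s
1–7 s: -11 × 6 = -66 m/s
7–12 s: -2 × 5 = -10 m/s
12–17 s: -12 × 5 = -60 m/s
Δv = -127 m/s, so v(17) = -4 + (-127) = -131 m/s.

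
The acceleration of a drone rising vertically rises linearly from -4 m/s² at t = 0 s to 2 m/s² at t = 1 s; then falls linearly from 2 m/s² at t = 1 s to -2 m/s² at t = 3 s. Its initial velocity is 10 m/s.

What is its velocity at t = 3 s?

Δv equals the area under the a-t graph; then v = v₀ + Δv.
0–1 s: ½(-4 + 2)(1) = -1 m/s
1–3 s: ½(2 + -2)(2) = 0 m/s
Δv = -1 m/s, so v(3) = 10 + (-1) = 9 m/s.

9 m/s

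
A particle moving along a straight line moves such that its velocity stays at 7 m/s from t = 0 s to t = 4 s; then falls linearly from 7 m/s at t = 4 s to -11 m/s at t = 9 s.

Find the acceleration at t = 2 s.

Acceleration is the slope of the v-t graph on 0–4 s: (7 − 7)/(4 − 0) = 0 m/s².

0 m/s²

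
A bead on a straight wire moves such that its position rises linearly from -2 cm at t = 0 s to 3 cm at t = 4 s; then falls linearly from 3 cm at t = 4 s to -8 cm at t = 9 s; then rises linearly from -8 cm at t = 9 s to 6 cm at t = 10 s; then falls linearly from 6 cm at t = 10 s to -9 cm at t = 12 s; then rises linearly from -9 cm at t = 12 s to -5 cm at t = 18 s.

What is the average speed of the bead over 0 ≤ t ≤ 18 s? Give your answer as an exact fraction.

49/18 cm/s

Average speed = (total path length)/(elapsed time); on a piecewise-linear x-t graph the path length is Σ|Δx|.
0–4 s: |Δx| = |3 − -2| = 5 cm
4–9 s: |Δx| = |-8 − 3| = 11 cm
9–10 s: |Δx| = |6 − -8| = 14 cm
10–12 s: |Δx| = |-9 − 6| = 15 cm
12–18 s: |Δx| = |-5 − -9| = 4 cm
Total path = 49 cm; average speed = 49/18 = 49/18 cm/s.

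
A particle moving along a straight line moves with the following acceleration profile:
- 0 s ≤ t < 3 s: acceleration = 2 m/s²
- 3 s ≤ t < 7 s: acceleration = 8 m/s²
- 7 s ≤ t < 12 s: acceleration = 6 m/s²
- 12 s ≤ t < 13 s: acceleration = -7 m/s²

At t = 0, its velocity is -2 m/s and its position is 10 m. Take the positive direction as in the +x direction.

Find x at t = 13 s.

410.5 m

On each constant-a segment, Δv = aΔt and Δx = v₀Δt + ½aΔt²; chain segment to segment.
0–3 s: v starts -2 m/s; Δx = -2·3 + ½·2·3² = 3 m; v ends 4 m/s.
3–7 s: v starts 4 m/s; Δx = 4·4 + ½·8·4² = 80 m; v ends 36 m/s.
7–12 s: v starts 36 m/s; Δx = 36·5 + ½·6·5² = 255 m; v ends 66 m/s.
12–13 s: v starts 66 m/s; Δx = 66·1 + ½·-7·1² = 62.5 m; v ends 59 m/s.
x(13) = 10 + Σ Δx = 410.5 m.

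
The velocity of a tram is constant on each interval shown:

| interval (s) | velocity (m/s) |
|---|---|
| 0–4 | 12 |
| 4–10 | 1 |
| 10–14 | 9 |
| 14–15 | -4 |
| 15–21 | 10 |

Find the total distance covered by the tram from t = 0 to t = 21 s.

Total distance travelled is ∫|v| dt — sum the magnitudes of each area piece.
0–4 s: |12| × 4 = 48 m
4–10 s: |1| × 6 = 6 m
10–14 s: |9| × 4 = 36 m
14–15 s: |-4| × 1 = 4 m
15–21 s: |10| × 6 = 60 m
Total distance = 154 m

154 m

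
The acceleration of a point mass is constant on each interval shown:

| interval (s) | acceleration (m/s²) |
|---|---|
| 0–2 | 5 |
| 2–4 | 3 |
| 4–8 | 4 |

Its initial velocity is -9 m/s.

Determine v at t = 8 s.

Δv equals the area under the a-t graph; then v = v₀ + Δv.
0–2 s: 5 × 2 = 10 m/s
2–4 s: 3 × 2 = 6 m/s
4–8 s: 4 × 4 = 16 m/s
Δv = 32 m/s, so v(8) = -9 + (32) = 23 m/s.

23 m/s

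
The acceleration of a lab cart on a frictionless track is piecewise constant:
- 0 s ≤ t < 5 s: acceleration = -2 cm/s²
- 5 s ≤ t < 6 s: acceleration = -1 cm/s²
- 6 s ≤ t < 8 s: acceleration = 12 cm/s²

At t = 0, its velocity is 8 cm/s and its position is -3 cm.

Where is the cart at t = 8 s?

27.5 cm

On each constant-a segment, Δv = aΔt and Δx = v₀Δt + ½aΔt²; chain segment to segment.
0–5 s: v starts 8 cm/s; Δx = 8·5 + ½·-2·5² = 15 cm; v ends -2 cm/s.
5–6 s: v starts -2 cm/s; Δx = -2·1 + ½·-1·1² = -2.5 cm; v ends -3 cm/s.
6–8 s: v starts -3 cm/s; Δx = -3·2 + ½·12·2² = 18 cm; v ends 21 cm/s.
x(8) = -3 + Σ Δx = 27.5 cm.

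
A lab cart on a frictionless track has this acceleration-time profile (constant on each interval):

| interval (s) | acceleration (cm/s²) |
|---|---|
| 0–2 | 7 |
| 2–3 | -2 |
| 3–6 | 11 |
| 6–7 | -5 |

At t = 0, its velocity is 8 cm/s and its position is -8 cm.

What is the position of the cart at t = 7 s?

On each constant-a segment, Δv = aΔt and Δx = v₀Δt + ½aΔt²; chain segment to segment.
0–2 s: v starts 8 cm/s; Δx = 8·2 + ½·7·2² = 30 cm; v ends 22 cm/s.
2–3 s: v starts 22 cm/s; Δx = 22·1 + ½·-2·1² = 21 cm; v ends 20 cm/s.
3–6 s: v starts 20 cm/s; Δx = 20·3 + ½·11·3² = 109.5 cm; v ends 53 cm/s.
6–7 s: v starts 53 cm/s; Δx = 53·1 + ½·-5·1² = 50.5 cm; v ends 48 cm/s.
x(7) = -8 + Σ Δx = 203 cm.

203 cm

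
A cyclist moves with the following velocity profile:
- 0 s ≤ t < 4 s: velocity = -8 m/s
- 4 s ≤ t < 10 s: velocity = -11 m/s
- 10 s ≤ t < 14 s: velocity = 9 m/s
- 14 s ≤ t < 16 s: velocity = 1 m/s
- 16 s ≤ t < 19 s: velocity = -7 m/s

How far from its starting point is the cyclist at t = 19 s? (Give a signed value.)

-81 m

Net displacement equals the area under the velocity-time graph (areas below the axis count negative).
0–4 s: -8 × 4 = -32 m
4–10 s: -11 × 6 = -66 m
10–14 s: 9 × 4 = 36 m
14–16 s: 1 × 2 = 2 m
16–19 s: -7 × 3 = -21 m
Net displacement = -81 m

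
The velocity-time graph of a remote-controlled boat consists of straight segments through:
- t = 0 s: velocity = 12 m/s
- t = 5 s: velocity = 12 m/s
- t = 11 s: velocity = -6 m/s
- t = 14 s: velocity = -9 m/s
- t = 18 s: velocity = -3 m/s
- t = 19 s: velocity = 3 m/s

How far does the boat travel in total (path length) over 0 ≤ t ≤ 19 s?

Distance (not displacement) is the total path length: add the absolute areas under v-t.
0–5 s: |12| × 5 = 60 m
5–11 s: v = 0 at t = 9 s; triangle areas 24 + 6 = 30 m
11–14 s: |½(-6 + -9)(3)| = 22.5 m
14–18 s: |½(-9 + -3)(4)| = 24 m
18–19 s: v = 0 at t = 18.5 s; triangle areas 0.75 + 0.75 = 1.5 m
Total distance = 138 m

138 m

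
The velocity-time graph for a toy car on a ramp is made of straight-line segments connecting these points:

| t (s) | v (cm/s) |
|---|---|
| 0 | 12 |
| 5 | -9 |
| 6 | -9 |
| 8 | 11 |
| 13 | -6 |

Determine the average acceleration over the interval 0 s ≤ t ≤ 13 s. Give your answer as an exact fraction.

-18/13 cm/s²

Average acceleration = Δv/Δt = (-6 − 12)/(13 − 0) = -18/13 cm/s².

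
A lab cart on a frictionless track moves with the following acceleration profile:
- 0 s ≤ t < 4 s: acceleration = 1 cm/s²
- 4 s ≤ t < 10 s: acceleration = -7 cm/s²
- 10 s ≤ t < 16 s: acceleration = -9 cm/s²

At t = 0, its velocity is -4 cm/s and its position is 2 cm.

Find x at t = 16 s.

-546 cm

On each constant-a segment, Δv = aΔt and Δx = v₀Δt + ½aΔt²; chain segment to segment.
0–4 s: v starts -4 cm/s; Δx = -4·4 + ½·1·4² = -8 cm; v ends 0 cm/s.
4–10 s: v starts 0 cm/s; Δx = 0·6 + ½·-7·6² = -126 cm; v ends -42 cm/s.
10–16 s: v starts -42 cm/s; Δx = -42·6 + ½·-9·6² = -414 cm; v ends -96 cm/s.
x(16) = 2 + Σ Δx = -546 cm.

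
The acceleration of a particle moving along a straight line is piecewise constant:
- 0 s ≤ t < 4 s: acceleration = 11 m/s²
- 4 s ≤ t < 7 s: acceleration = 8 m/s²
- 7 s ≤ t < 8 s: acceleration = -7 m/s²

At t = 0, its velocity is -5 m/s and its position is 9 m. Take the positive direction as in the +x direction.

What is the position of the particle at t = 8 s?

289.5 m

On each constant-a segment, Δv = aΔt and Δx = v₀Δt + ½aΔt²; chain segment to segment.
0–4 s: v starts -5 m/s; Δx = -5·4 + ½·11·4² = 68 m; v ends 39 m/s.
4–7 s: v starts 39 m/s; Δx = 39·3 + ½·8·3² = 153 m; v ends 63 m/s.
7–8 s: v starts 63 m/s; Δx = 63·1 + ½·-7·1² = 59.5 m; v ends 56 m/s.
x(8) = 9 + Σ Δx = 289.5 m.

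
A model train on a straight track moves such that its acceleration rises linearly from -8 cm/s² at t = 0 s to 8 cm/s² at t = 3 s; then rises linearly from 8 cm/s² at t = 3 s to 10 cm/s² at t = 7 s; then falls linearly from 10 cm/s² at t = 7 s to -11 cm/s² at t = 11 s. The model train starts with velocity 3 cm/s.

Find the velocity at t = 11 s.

Δv equals the area under the a-t graph; then v = v₀ + Δv.
0–3 s: ½(-8 + 8)(3) = 0 cm/s
3–7 s: ½(8 + 10)(4) = 36 cm/s
7–11 s: ½(10 + -11)(4) = -2 cm/s
Δv = 34 cm/s, so v(11) = 3 + (34) = 37 cm/s.

37 cm/s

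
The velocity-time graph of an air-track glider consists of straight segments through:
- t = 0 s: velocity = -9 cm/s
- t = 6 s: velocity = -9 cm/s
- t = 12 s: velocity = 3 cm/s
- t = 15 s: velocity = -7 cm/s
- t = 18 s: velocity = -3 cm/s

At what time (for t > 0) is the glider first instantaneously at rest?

v changes sign on 6–12 s (from -9 to 3); the graph is linear there, so v = 0 at t = 6 + (9)·(12 − 6)/(3 − -9) = 10.5 s.

t = 10.5 s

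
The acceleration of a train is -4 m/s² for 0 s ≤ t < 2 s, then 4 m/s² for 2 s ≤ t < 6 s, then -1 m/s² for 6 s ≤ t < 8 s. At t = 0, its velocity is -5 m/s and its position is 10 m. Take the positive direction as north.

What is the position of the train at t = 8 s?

-24 m

On each constant-a segment, Δv = aΔt and Δx = v₀Δt + ½aΔt²; chain segment to segment.
0–2 s: v starts -5 m/s; Δx = -5·2 + ½·-4·2² = -18 m; v ends -13 m/s.
2–6 s: v starts -13 m/s; Δx = -13·4 + ½·4·4² = -20 m; v ends 3 m/s.
6–8 s: v starts 3 m/s; Δx = 3·2 + ½·-1·2² = 4 m; v ends 1 m/s.
x(8) = 10 + Σ Δx = -24 m.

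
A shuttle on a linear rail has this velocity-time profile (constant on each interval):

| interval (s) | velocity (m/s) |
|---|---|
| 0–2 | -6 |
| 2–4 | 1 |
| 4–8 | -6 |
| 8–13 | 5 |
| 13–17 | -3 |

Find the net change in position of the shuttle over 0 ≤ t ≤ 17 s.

-21 m

Displacement is the signed area under the v-t curve.
0–2 s: -6 × 2 = -12 m
2–4 s: 1 × 2 = 2 m
4–8 s: -6 × 4 = -24 m
8–13 s: 5 × 5 = 25 m
13–17 s: -3 × 4 = -12 m
Net displacement = -21 m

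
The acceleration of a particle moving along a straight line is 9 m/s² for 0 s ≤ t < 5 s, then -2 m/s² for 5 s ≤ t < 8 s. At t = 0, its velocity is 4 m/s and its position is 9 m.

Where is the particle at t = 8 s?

279.5 m

On each constant-a segment, Δv = aΔt and Δx = v₀Δt + ½aΔt²; chain segment to segment.
0–5 s: v starts 4 m/s; Δx = 4·5 + ½·9·5² = 132.5 m; v ends 49 m/s.
5–8 s: v starts 49 m/s; Δx = 49·3 + ½·-2·3² = 138 m; v ends 43 m/s.
x(8) = 9 + Σ Δx = 279.5 m.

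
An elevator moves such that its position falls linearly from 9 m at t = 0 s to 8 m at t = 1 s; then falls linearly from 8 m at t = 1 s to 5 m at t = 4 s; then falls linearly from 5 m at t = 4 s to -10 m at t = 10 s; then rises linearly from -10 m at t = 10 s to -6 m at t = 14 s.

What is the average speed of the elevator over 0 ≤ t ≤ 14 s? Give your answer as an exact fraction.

Average speed = (total path length)/(elapsed time); on a piecewise-linear x-t graph the path length is Σ|Δx|.
0–1 s: |Δx| = |8 − 9| = 1 m
1–4 s: |Δx| = |5 − 8| = 3 m
4–10 s: |Δx| = |-10 − 5| = 15 m
10–14 s: |Δx| = |-6 − -10| = 4 m
Total path = 23 m; average speed = 23/14 = 23/14 m/s.

23/14 m/s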